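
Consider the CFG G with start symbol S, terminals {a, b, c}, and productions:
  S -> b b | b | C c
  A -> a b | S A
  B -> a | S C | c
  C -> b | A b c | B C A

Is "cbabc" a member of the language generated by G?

S ⇒ Cc ⇒ BCAc ⇒ cCAc ⇒ cbAc ⇒ cbabc

yes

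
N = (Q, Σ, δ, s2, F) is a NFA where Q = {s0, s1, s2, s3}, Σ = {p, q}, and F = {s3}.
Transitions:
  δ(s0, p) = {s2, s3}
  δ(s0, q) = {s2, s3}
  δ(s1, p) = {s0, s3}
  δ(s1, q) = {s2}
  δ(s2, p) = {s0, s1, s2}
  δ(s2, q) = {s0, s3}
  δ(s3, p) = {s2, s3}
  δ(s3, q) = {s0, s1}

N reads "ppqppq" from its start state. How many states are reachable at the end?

4

Start: {s2}
read p: {s0, s1, s2}
read p: {s0, s1, s2, s3}
read q: {s0, s1, s2, s3}
read p: {s0, s1, s2, s3}
read p: {s0, s1, s2, s3}
read q: {s0, s1, s2, s3}
Final reachable set {s0, s1, s2, s3} has 4 states.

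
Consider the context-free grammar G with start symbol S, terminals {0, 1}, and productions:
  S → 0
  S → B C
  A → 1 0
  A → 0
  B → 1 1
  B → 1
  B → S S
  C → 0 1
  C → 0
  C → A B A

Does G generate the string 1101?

S ⇒ BC ⇒ 11C ⇒ 1101

yes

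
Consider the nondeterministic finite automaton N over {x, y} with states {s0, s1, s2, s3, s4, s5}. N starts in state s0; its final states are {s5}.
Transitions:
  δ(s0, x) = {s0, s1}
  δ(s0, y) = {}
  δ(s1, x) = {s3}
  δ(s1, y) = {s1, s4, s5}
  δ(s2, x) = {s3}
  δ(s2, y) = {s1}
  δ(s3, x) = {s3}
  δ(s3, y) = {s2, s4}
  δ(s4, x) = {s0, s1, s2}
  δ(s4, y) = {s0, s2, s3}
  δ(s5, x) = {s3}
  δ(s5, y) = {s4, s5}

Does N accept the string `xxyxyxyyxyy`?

Start: {s0}
read x: {s0, s1}
read x: {s0, s1, s3}
read y: {s1, s2, s4, s5}
read x: {s0, s1, s2, s3}
read y: {s1, s2, s4, s5}
read x: {s0, s1, s2, s3}
read y: {s1, s2, s4, s5}
read y: {s0, s1, s2, s3, s4, s5}
read x: {s0, s1, s2, s3}
read y: {s1, s2, s4, s5}
read y: {s0, s1, s2, s3, s4, s5}
Reachable ∩ accepting = {s5} — nonempty.

accepted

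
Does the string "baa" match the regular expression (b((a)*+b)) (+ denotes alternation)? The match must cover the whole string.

yes

Split as b·aa: b matches b and ((a)*+b) matches aa.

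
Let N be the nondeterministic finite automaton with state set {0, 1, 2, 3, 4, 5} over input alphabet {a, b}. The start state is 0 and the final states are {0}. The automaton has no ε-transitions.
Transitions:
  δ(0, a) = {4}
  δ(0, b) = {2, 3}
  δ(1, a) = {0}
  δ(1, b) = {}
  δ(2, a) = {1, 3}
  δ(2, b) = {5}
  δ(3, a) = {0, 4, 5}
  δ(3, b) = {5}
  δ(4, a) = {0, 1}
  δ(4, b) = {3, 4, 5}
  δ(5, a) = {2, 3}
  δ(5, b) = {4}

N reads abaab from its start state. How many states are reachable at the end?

Start: {0}
read a: {4}
read b: {3, 4, 5}
read a: {0, 1, 2, 3, 4, 5}
read a: {0, 1, 2, 3, 4, 5}
read b: {2, 3, 4, 5}
Final reachable set {2, 3, 4, 5} has 4 states.

4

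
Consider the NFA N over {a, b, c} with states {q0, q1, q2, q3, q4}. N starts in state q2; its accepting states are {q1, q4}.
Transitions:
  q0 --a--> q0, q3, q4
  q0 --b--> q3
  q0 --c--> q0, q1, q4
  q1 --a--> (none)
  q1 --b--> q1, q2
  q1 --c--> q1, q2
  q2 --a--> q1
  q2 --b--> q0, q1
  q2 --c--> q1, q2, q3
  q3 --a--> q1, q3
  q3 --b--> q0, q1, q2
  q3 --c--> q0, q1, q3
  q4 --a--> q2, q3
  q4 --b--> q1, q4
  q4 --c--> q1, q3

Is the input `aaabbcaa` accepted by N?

rejected

Start: {q2}
read a: {q1}
read a: {}
The reachable set is empty and stays empty for the remaining 6 symbols.
Reachable ∩ accepting = {} — empty.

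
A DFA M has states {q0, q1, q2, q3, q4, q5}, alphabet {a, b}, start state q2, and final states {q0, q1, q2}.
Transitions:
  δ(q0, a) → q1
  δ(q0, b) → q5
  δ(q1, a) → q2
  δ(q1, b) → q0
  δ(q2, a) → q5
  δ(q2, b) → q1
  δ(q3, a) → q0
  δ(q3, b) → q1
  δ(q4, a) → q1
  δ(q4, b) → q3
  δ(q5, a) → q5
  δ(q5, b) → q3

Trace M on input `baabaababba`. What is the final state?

q2 --b--> q1
q1 --a--> q2
q2 --a--> q5
q5 --b--> q3
q3 --a--> q0
q0 --a--> q1
q1 --b--> q0
q0 --a--> q1
q1 --b--> q0
q0 --b--> q5
q5 --a--> q5

q5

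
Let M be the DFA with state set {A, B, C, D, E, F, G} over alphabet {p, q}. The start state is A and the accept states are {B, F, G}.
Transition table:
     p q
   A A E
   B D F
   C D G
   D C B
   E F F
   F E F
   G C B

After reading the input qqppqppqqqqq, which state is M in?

F

A --q--> E
E --q--> F
F --p--> E
E --p--> F
F --q--> F
F --p--> E
E --p--> F
F --q--> F
F --q--> F
F --q--> F
F --q--> F
F --q--> F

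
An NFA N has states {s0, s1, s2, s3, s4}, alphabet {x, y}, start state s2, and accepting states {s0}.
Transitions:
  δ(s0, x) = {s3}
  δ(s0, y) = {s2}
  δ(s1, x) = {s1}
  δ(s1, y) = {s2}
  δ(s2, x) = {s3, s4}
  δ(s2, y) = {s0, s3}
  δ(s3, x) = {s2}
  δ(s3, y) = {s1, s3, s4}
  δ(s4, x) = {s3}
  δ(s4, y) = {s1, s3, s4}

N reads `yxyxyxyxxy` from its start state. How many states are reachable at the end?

Start: {s2}
read y: {s0, s3}
read x: {s2, s3}
read y: {s0, s1, s3, s4}
read x: {s1, s2, s3}
read y: {s0, s1, s2, s3, s4}
read x: {s1, s2, s3, s4}
read y: {s0, s1, s2, s3, s4}
read x: {s1, s2, s3, s4}
read x: {s1, s2, s3, s4}
read y: {s0, s1, s2, s3, s4}
Final reachable set {s0, s1, s2, s3, s4} has 5 states.

5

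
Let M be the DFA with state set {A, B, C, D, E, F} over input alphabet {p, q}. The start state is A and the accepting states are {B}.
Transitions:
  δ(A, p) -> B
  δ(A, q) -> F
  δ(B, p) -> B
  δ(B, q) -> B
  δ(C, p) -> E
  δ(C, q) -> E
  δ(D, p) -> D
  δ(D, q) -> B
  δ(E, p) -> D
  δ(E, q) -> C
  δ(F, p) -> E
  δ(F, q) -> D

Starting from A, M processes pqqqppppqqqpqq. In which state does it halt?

A --p--> B
B --q--> B
B --q--> B
B --q--> B
B --p--> B
B --p--> B
B --p--> B
B --p--> B
B --q--> B
B --q--> B
B --q--> B
B --p--> B
B --q--> B
B --q--> B

B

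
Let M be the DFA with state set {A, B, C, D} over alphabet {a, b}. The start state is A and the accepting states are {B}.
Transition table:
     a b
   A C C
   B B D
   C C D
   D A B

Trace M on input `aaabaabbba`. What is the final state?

A

A --a--> C
C --a--> C
C --a--> C
C --b--> D
D --a--> A
A --a--> C
C --b--> D
D --b--> B
B --b--> D
D --a--> A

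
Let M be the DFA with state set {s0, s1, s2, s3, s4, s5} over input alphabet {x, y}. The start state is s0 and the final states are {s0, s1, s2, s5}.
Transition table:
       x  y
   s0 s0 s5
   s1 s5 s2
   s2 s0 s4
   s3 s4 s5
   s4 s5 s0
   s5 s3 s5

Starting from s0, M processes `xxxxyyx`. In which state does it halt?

s0 --x--> s0
s0 --x--> s0
s0 --x--> s0
s0 --x--> s0
s0 --y--> s5
s5 --y--> s5
s5 --x--> s3

s3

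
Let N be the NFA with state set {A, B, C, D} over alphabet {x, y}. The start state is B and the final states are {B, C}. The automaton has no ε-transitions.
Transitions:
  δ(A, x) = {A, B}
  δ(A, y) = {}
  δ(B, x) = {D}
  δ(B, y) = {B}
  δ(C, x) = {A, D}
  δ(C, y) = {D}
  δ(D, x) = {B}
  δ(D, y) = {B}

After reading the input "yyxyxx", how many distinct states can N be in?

Start: {B}
read y: {B}
read y: {B}
read x: {D}
read y: {B}
read x: {D}
read x: {B}
Final reachable set {B} has 1 state.

1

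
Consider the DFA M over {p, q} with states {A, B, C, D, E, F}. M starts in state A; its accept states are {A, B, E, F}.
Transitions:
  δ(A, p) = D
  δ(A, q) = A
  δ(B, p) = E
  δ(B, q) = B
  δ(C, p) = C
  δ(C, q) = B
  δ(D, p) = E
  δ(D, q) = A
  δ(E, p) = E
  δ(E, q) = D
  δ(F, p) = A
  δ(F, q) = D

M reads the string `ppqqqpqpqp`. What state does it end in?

D

A --p--> D
D --p--> E
E --q--> D
D --q--> A
A --q--> A
A --p--> D
D --q--> A
A --p--> D
D --q--> A
A --p--> D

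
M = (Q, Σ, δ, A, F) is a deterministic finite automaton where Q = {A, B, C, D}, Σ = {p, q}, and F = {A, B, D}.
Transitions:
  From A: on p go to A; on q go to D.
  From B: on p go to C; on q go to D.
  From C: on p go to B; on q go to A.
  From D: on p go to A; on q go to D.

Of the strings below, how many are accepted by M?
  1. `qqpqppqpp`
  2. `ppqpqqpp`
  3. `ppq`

3

`qqpqppqpp`: accepted
`ppqpqqpp`: accepted
`ppq`: accepted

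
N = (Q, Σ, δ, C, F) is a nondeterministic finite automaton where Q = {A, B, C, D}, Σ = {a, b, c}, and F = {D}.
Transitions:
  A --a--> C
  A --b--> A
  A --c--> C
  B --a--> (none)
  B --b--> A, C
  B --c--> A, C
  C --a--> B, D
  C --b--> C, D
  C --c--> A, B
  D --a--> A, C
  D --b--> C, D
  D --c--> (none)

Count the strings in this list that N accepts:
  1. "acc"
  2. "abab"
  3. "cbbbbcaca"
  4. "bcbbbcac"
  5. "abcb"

"acc": rejected
"abab": accepted
"cbbbbcaca": accepted
"bcbbbcac": rejected
"abcb": accepted

3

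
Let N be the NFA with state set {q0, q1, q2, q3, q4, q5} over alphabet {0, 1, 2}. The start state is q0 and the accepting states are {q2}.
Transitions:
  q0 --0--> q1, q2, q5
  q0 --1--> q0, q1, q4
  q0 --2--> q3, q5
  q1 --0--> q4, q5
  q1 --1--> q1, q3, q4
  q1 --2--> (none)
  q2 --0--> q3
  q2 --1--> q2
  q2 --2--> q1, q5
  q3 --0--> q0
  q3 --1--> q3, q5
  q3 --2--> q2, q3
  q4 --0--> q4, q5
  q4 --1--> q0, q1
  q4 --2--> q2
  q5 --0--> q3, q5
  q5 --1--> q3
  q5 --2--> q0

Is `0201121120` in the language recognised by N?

Start: {q0}
read 0: {q1, q2, q5}
read 2: {q0, q1, q5}
read 0: {q1, q2, q3, q4, q5}
read 1: {q0, q1, q2, q3, q4, q5}
read 1: {q0, q1, q2, q3, q4, q5}
read 2: {q0, q1, q2, q3, q5}
read 1: {q0, q1, q2, q3, q4, q5}
read 1: {q0, q1, q2, q3, q4, q5}
read 2: {q0, q1, q2, q3, q5}
read 0: {q0, q1, q2, q3, q4, q5}
Reachable ∩ accepting = {q2} — nonempty.

accepted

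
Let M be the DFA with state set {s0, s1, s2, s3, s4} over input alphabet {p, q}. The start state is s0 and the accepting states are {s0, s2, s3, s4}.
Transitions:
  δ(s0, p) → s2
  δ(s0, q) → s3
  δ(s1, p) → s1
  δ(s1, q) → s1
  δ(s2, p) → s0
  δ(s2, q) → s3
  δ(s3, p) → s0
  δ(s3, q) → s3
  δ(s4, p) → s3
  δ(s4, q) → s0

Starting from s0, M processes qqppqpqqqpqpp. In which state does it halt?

s0 --q--> s3
s3 --q--> s3
s3 --p--> s0
s0 --p--> s2
s2 --q--> s3
s3 --p--> s0
s0 --q--> s3
s3 --q--> s3
s3 --q--> s3
s3 --p--> s0
s0 --q--> s3
s3 --p--> s0
s0 --p--> s2

s2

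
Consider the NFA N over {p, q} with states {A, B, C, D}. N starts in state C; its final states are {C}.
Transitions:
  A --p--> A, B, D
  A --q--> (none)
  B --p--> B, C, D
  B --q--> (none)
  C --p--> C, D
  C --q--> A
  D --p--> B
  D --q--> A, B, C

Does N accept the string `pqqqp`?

Start: {C}
read p: {C, D}
read q: {A, B, C}
read q: {A}
read q: {}
The reachable set is empty and stays empty for the remaining 1 symbol.
Reachable ∩ accepting = {} — empty.

rejected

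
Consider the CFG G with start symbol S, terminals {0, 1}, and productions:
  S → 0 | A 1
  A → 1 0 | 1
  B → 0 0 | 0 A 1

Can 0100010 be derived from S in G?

no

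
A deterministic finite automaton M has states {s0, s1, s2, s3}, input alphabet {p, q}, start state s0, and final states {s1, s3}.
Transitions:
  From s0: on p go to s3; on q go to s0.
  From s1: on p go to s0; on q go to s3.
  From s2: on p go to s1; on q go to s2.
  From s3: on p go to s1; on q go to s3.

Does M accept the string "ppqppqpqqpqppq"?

rejected

s0 --p--> s3
s3 --p--> s1
s1 --q--> s3
s3 --p--> s1
s1 --p--> s0
s0 --q--> s0
s0 --p--> s3
s3 --q--> s3
s3 --q--> s3
s3 --p--> s1
s1 --q--> s3
s3 --p--> s1
s1 --p--> s0
s0 --q--> s0
End in state s0, which is not an accepting state.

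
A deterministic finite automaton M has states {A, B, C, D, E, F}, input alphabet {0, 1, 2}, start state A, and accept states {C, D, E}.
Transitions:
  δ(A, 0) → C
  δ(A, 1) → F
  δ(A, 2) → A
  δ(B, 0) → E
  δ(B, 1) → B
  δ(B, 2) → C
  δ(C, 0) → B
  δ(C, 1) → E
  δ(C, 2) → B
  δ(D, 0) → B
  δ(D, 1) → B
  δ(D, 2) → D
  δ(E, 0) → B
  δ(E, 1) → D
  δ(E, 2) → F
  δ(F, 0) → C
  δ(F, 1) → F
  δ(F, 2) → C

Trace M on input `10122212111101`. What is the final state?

D

A --1--> F
F --0--> C
C --1--> E
E --2--> F
F --2--> C
C --2--> B
B --1--> B
B --2--> C
C --1--> E
E --1--> D
D --1--> B
B --1--> B
B --0--> E
E --1--> D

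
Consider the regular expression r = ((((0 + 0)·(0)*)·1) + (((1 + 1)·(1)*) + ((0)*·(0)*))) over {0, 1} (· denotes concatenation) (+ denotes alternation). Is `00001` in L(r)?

The left alternative (((0+0)·(0)*)·1) matches 00001.

yes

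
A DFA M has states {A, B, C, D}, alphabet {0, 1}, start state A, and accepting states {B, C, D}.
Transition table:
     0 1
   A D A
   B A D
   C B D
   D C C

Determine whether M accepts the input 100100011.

rejected

A --1--> A
A --0--> D
D --0--> C
C --1--> D
D --0--> C
C --0--> B
B --0--> A
A --1--> A
A --1--> A
End in state A, which is not an accepting state.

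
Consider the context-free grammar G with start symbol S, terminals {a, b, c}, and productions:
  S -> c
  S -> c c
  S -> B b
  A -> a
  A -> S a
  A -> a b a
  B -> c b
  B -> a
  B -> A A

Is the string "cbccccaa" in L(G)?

no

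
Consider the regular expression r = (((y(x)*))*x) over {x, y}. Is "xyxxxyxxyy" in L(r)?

No split of xyxxxyxxyy into u·v has ((y(x)*))* matching u and x matching v.

no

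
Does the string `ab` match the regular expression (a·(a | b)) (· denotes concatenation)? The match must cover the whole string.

Split as a·b: a matches a and (a|b) matches b.

yes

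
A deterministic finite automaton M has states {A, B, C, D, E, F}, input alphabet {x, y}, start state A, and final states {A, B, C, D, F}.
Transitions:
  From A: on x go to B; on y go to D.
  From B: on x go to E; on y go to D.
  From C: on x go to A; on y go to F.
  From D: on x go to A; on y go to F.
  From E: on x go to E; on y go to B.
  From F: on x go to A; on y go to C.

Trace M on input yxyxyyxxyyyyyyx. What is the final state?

A

A --y--> D
D --x--> A
A --y--> D
D --x--> A
A --y--> D
D --y--> F
F --x--> A
A --x--> B
B --y--> D
D --y--> F
F --y--> C
C --y--> F
F --y--> C
C --y--> F
F --x--> A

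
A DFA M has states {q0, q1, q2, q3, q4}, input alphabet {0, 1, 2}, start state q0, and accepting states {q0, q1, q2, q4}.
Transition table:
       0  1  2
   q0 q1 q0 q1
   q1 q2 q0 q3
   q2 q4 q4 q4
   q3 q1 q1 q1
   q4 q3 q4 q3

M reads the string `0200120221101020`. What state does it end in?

q1

q0 --0--> q1
q1 --2--> q3
q3 --0--> q1
q1 --0--> q2
q2 --1--> q4
q4 --2--> q3
q3 --0--> q1
q1 --2--> q3
q3 --2--> q1
q1 --1--> q0
q0 --1--> q0
q0 --0--> q1
q1 --1--> q0
q0 --0--> q1
q1 --2--> q3
q3 --0--> q1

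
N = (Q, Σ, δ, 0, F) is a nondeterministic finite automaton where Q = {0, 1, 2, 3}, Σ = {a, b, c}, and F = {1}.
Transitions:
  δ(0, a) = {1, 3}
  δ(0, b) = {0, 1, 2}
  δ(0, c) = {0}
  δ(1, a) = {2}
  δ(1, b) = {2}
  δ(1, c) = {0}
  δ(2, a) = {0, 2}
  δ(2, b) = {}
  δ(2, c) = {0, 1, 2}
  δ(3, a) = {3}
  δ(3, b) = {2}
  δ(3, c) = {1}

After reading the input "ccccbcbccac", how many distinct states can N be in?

Start: {0}
read c: {0}
read c: {0}
read c: {0}
read c: {0}
read b: {0, 1, 2}
read c: {0, 1, 2}
read b: {0, 1, 2}
read c: {0, 1, 2}
read c: {0, 1, 2}
read a: {0, 1, 2, 3}
read c: {0, 1, 2}
Final reachable set {0, 1, 2} has 3 states.

3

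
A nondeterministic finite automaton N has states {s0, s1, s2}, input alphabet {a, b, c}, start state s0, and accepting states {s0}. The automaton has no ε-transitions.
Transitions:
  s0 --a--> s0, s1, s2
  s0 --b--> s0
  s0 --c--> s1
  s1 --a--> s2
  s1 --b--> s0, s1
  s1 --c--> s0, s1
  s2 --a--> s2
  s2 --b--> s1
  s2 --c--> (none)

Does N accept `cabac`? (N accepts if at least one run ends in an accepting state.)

Start: {s0}
read c: {s1}
read a: {s2}
read b: {s1}
read a: {s2}
read c: {}
Reachable ∩ accepting = {} — empty.

rejected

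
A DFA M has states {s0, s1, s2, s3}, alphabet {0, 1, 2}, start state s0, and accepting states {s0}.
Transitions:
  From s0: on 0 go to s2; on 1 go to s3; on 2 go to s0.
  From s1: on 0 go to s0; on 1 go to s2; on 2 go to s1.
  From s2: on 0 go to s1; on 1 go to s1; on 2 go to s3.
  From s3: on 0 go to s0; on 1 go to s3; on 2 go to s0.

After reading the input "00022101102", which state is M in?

s0 --0--> s2
s2 --0--> s1
s1 --0--> s0
s0 --2--> s0
s0 --2--> s0
s0 --1--> s3
s3 --0--> s0
s0 --1--> s3
s3 --1--> s3
s3 --0--> s0
s0 --2--> s0

s0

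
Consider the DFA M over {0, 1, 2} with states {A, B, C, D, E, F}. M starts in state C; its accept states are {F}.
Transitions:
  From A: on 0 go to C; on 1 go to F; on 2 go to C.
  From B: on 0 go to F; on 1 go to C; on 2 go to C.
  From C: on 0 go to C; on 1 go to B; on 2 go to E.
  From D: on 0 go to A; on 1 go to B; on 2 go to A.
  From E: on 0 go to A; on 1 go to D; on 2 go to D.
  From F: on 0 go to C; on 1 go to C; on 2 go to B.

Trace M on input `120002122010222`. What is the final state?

E

C --1--> B
B --2--> C
C --0--> C
C --0--> C
C --0--> C
C --2--> E
E --1--> D
D --2--> A
A --2--> C
C --0--> C
C --1--> B
B --0--> F
F --2--> B
B --2--> C
C --2--> E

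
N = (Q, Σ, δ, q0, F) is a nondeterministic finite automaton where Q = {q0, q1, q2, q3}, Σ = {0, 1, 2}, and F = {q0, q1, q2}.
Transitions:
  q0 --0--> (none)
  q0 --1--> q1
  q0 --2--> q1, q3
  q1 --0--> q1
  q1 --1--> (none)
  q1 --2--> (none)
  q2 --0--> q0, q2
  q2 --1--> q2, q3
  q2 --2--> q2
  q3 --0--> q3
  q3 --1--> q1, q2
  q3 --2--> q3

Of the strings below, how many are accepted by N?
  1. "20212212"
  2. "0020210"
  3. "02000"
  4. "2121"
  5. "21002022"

"20212212": accepted
"0020210": rejected
"02000": rejected
"2121": accepted
"21002022": accepted

3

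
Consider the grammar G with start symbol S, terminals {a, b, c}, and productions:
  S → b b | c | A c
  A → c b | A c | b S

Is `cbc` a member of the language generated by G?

yes

S ⇒ Ac ⇒ cbc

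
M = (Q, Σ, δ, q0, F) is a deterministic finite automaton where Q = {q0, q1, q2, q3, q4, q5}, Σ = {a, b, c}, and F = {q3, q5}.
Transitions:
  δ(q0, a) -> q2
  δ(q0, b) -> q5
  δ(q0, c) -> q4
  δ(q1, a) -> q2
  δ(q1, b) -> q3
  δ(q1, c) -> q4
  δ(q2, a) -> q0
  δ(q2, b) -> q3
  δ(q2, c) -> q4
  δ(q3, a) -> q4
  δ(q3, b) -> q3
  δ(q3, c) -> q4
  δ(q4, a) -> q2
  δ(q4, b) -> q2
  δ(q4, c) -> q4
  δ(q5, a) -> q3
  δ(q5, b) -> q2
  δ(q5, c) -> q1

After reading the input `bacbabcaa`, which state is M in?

q0

q0 --b--> q5
q5 --a--> q3
q3 --c--> q4
q4 --b--> q2
q2 --a--> q0
q0 --b--> q5
q5 --c--> q1
q1 --a--> q2
q2 --a--> q0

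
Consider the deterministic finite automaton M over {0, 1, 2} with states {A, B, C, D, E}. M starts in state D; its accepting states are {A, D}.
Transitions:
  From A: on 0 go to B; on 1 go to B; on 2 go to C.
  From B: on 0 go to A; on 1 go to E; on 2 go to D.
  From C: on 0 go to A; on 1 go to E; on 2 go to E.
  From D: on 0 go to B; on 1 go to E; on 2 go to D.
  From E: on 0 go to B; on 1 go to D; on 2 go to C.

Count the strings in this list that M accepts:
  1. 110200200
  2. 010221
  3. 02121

0

110200200: rejected
010221: rejected
02121: rejected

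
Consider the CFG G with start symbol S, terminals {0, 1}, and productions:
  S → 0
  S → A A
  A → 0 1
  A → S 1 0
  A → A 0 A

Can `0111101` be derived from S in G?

no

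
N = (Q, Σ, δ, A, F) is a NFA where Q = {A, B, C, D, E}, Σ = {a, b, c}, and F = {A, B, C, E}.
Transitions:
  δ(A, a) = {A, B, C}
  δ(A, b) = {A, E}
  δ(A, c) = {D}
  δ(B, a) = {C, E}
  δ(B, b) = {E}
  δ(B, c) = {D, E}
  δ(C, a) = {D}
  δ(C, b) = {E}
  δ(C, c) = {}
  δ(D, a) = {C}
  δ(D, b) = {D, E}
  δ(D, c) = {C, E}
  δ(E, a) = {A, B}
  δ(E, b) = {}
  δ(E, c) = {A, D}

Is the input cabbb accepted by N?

Start: {A}
read c: {D}
read a: {C}
read b: {E}
read b: {}
The reachable set is empty and stays empty for the remaining 1 symbol.
Reachable ∩ accepting = {} — empty.

rejected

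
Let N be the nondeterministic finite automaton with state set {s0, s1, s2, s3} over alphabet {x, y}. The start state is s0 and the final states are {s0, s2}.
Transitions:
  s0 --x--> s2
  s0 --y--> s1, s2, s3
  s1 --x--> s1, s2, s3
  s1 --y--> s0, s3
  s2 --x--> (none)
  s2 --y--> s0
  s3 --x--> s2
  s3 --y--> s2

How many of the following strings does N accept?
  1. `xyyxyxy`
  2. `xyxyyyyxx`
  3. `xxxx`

2

`xyyxyxy`: accepted
`xyxyyyyxx`: accepted
`xxxx`: rejected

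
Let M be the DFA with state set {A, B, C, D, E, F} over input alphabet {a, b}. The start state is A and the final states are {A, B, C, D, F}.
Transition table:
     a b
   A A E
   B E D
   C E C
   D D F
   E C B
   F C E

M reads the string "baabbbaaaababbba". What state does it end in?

A --b--> E
E --a--> C
C --a--> E
E --b--> B
B --b--> D
D --b--> F
F --a--> C
C --a--> E
E --a--> C
C --a--> E
E --b--> B
B --a--> E
E --b--> B
B --b--> D
D --b--> F
F --a--> C

C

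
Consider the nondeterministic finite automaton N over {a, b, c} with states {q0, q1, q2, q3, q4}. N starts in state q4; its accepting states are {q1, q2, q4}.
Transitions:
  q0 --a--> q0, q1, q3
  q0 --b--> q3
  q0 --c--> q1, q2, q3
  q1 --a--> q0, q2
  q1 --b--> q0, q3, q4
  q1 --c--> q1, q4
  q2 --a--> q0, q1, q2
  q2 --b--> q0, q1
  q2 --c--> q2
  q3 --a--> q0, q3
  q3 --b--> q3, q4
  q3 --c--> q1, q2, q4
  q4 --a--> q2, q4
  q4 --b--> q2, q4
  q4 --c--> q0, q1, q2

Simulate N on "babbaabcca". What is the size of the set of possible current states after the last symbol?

Start: {q4}
read b: {q2, q4}
read a: {q0, q1, q2, q4}
read b: {q0, q1, q2, q3, q4}
read b: {q0, q1, q2, q3, q4}
read a: {q0, q1, q2, q3, q4}
read a: {q0, q1, q2, q3, q4}
read b: {q0, q1, q2, q3, q4}
read c: {q0, q1, q2, q3, q4}
read c: {q0, q1, q2, q3, q4}
read a: {q0, q1, q2, q3, q4}
Final reachable set {q0, q1, q2, q3, q4} has 5 states.

5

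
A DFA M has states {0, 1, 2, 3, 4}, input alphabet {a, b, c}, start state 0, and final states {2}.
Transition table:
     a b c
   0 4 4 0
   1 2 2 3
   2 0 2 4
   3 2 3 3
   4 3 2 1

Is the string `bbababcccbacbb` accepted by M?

0 --b--> 4
4 --b--> 2
2 --a--> 0
0 --b--> 4
4 --a--> 3
3 --b--> 3
3 --c--> 3
3 --c--> 3
3 --c--> 3
3 --b--> 3
3 --a--> 2
2 --c--> 4
4 --b--> 2
2 --b--> 2
End in state 2, which is an accepting state.

accepted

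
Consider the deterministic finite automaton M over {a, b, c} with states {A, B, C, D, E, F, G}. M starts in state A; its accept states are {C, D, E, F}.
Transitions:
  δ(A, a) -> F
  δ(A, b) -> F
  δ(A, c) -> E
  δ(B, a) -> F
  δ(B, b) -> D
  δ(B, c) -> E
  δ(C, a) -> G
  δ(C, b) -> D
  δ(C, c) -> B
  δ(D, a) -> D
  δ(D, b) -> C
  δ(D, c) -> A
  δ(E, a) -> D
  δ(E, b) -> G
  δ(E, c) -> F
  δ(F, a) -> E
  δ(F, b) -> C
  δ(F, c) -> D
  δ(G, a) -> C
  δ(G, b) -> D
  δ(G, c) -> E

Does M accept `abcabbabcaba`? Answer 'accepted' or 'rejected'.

A --a--> F
F --b--> C
C --c--> B
B --a--> F
F --b--> C
C --b--> D
D --a--> D
D --b--> C
C --c--> B
B --a--> F
F --b--> C
C --a--> G
End in state G, which is not an accepting state.

rejected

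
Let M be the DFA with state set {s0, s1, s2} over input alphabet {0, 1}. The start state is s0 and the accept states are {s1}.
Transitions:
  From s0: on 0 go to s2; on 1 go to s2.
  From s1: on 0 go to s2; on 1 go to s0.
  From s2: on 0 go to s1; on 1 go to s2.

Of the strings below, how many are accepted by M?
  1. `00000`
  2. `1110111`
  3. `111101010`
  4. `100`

`00000`: rejected
`1110111`: rejected
`111101010`: accepted
`100`: rejected

1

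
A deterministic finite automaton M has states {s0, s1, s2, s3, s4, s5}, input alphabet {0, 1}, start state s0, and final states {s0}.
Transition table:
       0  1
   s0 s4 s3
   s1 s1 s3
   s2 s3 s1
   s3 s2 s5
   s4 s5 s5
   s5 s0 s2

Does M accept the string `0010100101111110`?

s0 --0--> s4
s4 --0--> s5
s5 --1--> s2
s2 --0--> s3
s3 --1--> s5
s5 --0--> s0
s0 --0--> s4
s4 --1--> s5
s5 --0--> s0
s0 --1--> s3
s3 --1--> s5
s5 --1--> s2
s2 --1--> s1
s1 --1--> s3
s3 --1--> s5
s5 --0--> s0
End in state s0, which is an accepting state.

accepted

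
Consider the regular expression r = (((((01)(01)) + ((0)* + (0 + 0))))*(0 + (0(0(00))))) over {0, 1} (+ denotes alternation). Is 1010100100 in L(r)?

no

No split of 1010100100 into u·v has ((((01)(01))+((0)*+(0+0))))* matching u and (0+(0(0(00)))) matching v.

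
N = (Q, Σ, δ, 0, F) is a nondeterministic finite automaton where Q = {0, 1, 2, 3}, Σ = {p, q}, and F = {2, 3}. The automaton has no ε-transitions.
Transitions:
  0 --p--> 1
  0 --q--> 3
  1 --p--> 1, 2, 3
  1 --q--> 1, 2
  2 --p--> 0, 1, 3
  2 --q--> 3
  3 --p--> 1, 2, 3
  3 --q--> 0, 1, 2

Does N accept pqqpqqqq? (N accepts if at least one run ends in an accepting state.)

accepted

Start: {0}
read p: {1}
read q: {1, 2}
read q: {1, 2, 3}
read p: {0, 1, 2, 3}
read q: {0, 1, 2, 3}
read q: {0, 1, 2, 3}
read q: {0, 1, 2, 3}
read q: {0, 1, 2, 3}
Reachable ∩ accepting = {2, 3} — nonempty.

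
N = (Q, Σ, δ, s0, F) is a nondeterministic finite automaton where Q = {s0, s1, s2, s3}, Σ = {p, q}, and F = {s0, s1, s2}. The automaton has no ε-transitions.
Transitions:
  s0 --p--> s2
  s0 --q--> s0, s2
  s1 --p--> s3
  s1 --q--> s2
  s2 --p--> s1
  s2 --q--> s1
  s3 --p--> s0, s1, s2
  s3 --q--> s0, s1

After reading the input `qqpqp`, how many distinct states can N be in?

3

Start: {s0}
read q: {s0, s2}
read q: {s0, s1, s2}
read p: {s1, s2, s3}
read q: {s0, s1, s2}
read p: {s1, s2, s3}
Final reachable set {s1, s2, s3} has 3 states.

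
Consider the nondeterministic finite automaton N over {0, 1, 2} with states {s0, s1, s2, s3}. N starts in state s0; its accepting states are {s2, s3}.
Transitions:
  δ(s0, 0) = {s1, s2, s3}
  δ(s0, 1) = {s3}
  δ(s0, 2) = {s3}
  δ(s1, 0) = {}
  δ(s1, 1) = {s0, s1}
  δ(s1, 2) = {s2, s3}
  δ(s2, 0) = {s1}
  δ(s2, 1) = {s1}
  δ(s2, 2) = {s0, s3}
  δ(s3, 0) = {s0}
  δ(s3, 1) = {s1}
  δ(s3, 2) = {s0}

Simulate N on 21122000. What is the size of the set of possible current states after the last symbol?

Start: {s0}
read 2: {s3}
read 1: {s1}
read 1: {s0, s1}
read 2: {s2, s3}
read 2: {s0, s3}
read 0: {s0, s1, s2, s3}
read 0: {s0, s1, s2, s3}
read 0: {s0, s1, s2, s3}
Final reachable set {s0, s1, s2, s3} has 4 states.

4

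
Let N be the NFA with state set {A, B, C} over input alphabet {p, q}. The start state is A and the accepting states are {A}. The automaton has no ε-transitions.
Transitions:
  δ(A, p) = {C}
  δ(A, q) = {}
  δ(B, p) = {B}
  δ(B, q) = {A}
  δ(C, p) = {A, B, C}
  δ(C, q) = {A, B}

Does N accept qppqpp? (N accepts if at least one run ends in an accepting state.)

Start: {A}
read q: {}
The reachable set is empty and stays empty for the remaining 5 symbols.
Reachable ∩ accepting = {} — empty.

rejected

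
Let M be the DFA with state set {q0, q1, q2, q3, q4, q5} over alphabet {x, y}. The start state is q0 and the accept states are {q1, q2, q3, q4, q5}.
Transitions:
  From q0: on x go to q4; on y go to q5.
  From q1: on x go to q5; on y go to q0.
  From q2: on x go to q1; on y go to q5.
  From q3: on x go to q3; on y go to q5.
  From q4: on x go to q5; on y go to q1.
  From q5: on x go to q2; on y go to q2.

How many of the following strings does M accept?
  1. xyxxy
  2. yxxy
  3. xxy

xyxxy: accepted
yxxy: rejected
xxy: accepted

2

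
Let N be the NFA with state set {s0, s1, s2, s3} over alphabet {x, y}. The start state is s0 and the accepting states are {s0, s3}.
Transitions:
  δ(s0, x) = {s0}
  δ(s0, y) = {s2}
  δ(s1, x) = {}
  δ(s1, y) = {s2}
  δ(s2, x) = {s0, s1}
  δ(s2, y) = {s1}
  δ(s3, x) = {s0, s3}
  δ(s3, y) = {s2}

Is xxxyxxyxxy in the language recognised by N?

Start: {s0}
read x: {s0}
read x: {s0}
read x: {s0}
read y: {s2}
read x: {s0, s1}
read x: {s0}
read y: {s2}
read x: {s0, s1}
read x: {s0}
read y: {s2}
Reachable ∩ accepting = {} — empty.

rejected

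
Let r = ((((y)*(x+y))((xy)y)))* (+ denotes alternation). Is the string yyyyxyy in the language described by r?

Split into 1 piece yyyyxyy; each matches (((y)*(x+y))((xy)y)).

yes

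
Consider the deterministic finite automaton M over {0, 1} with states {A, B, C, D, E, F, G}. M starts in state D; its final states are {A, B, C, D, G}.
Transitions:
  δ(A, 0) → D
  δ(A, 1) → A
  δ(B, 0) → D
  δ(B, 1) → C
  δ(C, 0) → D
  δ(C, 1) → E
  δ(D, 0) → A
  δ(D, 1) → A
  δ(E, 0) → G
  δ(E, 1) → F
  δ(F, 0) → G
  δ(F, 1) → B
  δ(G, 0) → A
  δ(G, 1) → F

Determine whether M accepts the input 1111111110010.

D --1--> A
A --1--> A
A --1--> A
A --1--> A
A --1--> A
A --1--> A
A --1--> A
A --1--> A
A --1--> A
A --0--> D
D --0--> A
A --1--> A
A --0--> D
End in state D, which is an accepting state.

accepted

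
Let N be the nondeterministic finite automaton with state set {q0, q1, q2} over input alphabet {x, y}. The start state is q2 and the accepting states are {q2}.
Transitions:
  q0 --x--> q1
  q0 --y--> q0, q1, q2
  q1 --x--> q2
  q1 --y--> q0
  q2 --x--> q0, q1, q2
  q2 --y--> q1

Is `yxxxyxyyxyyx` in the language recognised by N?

Start: {q2}
read y: {q1}
read x: {q2}
read x: {q0, q1, q2}
read x: {q0, q1, q2}
read y: {q0, q1, q2}
read x: {q0, q1, q2}
read y: {q0, q1, q2}
read y: {q0, q1, q2}
read x: {q0, q1, q2}
read y: {q0, q1, q2}
read y: {q0, q1, q2}
read x: {q0, q1, q2}
Reachable ∩ accepting = {q2} — nonempty.

accepted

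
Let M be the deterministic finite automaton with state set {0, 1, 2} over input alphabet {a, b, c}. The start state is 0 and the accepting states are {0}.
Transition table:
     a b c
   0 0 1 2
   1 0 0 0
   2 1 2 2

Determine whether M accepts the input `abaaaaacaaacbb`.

rejected

0 --a--> 0
0 --b--> 1
1 --a--> 0
0 --a--> 0
0 --a--> 0
0 --a--> 0
0 --a--> 0
0 --c--> 2
2 --a--> 1
1 --a--> 0
0 --a--> 0
0 --c--> 2
2 --b--> 2
2 --b--> 2
End in state 2, which is not an accepting state.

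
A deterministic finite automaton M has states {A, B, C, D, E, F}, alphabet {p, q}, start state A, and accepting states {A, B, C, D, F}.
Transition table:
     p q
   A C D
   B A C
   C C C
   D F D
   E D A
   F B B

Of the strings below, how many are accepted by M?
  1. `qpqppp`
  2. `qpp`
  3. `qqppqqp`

`qpqppp`: accepted
`qpp`: accepted
`qqppqqp`: accepted

3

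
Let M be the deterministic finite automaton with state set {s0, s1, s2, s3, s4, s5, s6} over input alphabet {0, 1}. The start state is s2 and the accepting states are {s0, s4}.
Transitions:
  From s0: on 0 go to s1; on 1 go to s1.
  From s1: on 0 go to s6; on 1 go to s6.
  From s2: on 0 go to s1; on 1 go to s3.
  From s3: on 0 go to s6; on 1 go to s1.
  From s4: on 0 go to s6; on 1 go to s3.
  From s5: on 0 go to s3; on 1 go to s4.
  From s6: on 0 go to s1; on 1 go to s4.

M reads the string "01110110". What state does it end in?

s2 --0--> s1
s1 --1--> s6
s6 --1--> s4
s4 --1--> s3
s3 --0--> s6
s6 --1--> s4
s4 --1--> s3
s3 --0--> s6

s6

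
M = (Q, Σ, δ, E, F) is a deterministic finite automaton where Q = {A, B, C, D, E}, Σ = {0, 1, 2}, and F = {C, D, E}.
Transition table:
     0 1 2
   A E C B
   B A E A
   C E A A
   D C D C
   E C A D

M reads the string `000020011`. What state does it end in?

C

E --0--> C
C --0--> E
E --0--> C
C --0--> E
E --2--> D
D --0--> C
C --0--> E
E --1--> A
A --1--> C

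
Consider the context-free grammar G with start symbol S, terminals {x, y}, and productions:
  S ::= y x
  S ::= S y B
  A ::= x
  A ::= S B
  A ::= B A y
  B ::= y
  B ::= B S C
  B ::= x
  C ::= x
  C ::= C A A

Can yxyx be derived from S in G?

S ⇒ SyB ⇒ yxyB ⇒ yxyx

yes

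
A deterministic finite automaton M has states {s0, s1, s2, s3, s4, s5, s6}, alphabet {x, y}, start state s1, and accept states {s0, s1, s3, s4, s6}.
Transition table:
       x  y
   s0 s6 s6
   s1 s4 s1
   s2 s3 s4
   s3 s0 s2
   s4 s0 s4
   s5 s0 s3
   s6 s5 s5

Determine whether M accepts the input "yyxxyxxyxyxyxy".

accepted

s1 --y--> s1
s1 --y--> s1
s1 --x--> s4
s4 --x--> s0
s0 --y--> s6
s6 --x--> s5
s5 --x--> s0
s0 --y--> s6
s6 --x--> s5
s5 --y--> s3
s3 --x--> s0
s0 --y--> s6
s6 --x--> s5
s5 --y--> s3
End in state s3, which is an accepting state.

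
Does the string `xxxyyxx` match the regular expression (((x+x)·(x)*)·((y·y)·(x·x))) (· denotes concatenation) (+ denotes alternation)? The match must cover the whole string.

yes

Split as xxx·yyxx: ((x+x)·(x)*) matches xxx and ((y·y)·(x·x)) matches yyxx.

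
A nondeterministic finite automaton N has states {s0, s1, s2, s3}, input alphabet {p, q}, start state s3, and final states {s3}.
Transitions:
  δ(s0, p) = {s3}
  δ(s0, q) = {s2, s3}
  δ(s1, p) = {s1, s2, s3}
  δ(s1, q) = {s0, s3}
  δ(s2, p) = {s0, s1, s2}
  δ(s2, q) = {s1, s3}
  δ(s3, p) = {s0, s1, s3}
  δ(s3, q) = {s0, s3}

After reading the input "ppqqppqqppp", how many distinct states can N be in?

4

Start: {s3}
read p: {s0, s1, s3}
read p: {s0, s1, s2, s3}
read q: {s0, s1, s2, s3}
read q: {s0, s1, s2, s3}
read p: {s0, s1, s2, s3}
read p: {s0, s1, s2, s3}
read q: {s0, s1, s2, s3}
read q: {s0, s1, s2, s3}
read p: {s0, s1, s2, s3}
read p: {s0, s1, s2, s3}
read p: {s0, s1, s2, s3}
Final reachable set {s0, s1, s2, s3} has 4 states.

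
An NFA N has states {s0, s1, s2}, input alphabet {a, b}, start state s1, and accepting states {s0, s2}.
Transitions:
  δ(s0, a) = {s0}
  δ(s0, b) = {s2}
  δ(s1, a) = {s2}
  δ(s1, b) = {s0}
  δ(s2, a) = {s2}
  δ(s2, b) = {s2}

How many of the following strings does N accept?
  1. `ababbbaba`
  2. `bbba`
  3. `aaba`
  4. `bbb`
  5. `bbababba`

5

`ababbbaba`: accepted
`bbba`: accepted
`aaba`: accepted
`bbb`: accepted
`bbababba`: accepted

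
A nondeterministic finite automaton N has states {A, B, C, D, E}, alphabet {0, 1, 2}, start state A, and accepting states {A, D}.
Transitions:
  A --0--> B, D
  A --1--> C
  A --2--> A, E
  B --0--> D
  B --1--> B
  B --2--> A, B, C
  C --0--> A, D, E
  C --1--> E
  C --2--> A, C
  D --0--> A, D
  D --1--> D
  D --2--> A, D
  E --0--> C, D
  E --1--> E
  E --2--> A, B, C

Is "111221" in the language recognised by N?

rejected

Start: {A}
read 1: {C}
read 1: {E}
read 1: {E}
read 2: {A, B, C}
read 2: {A, B, C, E}
read 1: {B, C, E}
Reachable ∩ accepting = {} — empty.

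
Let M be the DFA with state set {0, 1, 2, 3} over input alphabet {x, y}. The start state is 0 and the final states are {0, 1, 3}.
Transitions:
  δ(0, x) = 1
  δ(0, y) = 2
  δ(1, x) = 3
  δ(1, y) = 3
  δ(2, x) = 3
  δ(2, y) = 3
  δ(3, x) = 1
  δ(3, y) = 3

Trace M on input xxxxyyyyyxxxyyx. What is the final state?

1

0 --x--> 1
1 --x--> 3
3 --x--> 1
1 --x--> 3
3 --y--> 3
3 --y--> 3
3 --y--> 3
3 --y--> 3
3 --y--> 3
3 --x--> 1
1 --x--> 3
3 --x--> 1
1 --y--> 3
3 --y--> 3
3 --x--> 1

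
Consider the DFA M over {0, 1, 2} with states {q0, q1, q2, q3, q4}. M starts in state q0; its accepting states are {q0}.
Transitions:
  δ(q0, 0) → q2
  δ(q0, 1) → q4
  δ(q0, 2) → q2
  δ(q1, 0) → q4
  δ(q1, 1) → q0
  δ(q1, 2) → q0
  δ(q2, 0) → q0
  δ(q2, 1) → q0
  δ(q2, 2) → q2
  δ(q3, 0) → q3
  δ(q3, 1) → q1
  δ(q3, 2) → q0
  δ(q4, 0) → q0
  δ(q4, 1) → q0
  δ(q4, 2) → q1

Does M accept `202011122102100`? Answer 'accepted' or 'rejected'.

q0 --2--> q2
q2 --0--> q0
q0 --2--> q2
q2 --0--> q0
q0 --1--> q4
q4 --1--> q0
q0 --1--> q4
q4 --2--> q1
q1 --2--> q0
q0 --1--> q4
q4 --0--> q0
q0 --2--> q2
q2 --1--> q0
q0 --0--> q2
q2 --0--> q0
End in state q0, which is an accepting state.

accepted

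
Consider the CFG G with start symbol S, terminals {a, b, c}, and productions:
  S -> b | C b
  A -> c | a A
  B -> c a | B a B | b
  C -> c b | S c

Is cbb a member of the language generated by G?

S ⇒ Cb ⇒ cbb

yes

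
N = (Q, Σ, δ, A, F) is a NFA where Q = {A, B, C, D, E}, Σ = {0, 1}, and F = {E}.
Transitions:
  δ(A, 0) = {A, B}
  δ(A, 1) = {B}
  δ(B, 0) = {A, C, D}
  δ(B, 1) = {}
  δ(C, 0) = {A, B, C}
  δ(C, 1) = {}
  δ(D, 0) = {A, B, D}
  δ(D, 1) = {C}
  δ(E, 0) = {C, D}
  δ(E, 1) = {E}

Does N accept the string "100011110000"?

rejected

Start: {A}
read 1: {B}
read 0: {A, C, D}
read 0: {A, B, C, D}
read 0: {A, B, C, D}
read 1: {B, C}
read 1: {}
The reachable set is empty and stays empty for the remaining 6 symbols.
Reachable ∩ accepting = {} — empty.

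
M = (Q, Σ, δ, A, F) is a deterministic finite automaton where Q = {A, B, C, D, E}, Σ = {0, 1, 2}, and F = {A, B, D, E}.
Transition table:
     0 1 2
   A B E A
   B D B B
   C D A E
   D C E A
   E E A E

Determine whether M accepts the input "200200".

accepted

A --2--> A
A --0--> B
B --0--> D
D --2--> A
A --0--> B
B --0--> D
End in state D, which is an accepting state.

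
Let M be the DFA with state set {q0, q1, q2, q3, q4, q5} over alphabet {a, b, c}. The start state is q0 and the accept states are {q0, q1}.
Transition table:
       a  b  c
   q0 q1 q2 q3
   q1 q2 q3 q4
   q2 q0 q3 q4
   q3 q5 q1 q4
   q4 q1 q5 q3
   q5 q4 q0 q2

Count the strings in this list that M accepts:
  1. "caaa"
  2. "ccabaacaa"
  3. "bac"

"caaa": accepted
"ccabaacaa": rejected
"bac": rejected

1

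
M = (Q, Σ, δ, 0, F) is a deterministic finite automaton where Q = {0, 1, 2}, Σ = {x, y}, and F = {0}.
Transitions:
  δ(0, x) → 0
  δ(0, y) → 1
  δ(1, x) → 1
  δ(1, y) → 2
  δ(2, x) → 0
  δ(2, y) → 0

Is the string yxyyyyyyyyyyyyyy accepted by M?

0 --y--> 1
1 --x--> 1
1 --y--> 2
2 --y--> 0
0 --y--> 1
1 --y--> 2
2 --y--> 0
0 --y--> 1
1 --y--> 2
2 --y--> 0
0 --y--> 1
1 --y--> 2
2 --y--> 0
0 --y--> 1
1 --y--> 2
2 --y--> 0
End in state 0, which is an accepting state.

accepted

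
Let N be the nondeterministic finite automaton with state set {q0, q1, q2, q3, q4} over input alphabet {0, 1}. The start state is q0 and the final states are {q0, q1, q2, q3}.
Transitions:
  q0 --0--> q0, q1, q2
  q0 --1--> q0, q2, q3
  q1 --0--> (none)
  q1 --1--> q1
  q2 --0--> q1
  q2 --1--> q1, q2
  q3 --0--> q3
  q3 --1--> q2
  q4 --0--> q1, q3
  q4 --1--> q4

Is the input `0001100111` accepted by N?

accepted

Start: {q0}
read 0: {q0, q1, q2}
read 0: {q0, q1, q2}
read 0: {q0, q1, q2}
read 1: {q0, q1, q2, q3}
read 1: {q0, q1, q2, q3}
read 0: {q0, q1, q2, q3}
read 0: {q0, q1, q2, q3}
read 1: {q0, q1, q2, q3}
read 1: {q0, q1, q2, q3}
read 1: {q0, q1, q2, q3}
Reachable ∩ accepting = {q0, q1, q2, q3} — nonempty.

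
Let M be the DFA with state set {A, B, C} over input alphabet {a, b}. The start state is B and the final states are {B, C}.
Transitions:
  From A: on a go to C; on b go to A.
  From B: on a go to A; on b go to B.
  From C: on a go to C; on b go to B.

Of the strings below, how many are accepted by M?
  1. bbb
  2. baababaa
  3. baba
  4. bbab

bbb: accepted
baababaa: accepted
baba: accepted
bbab: rejected

3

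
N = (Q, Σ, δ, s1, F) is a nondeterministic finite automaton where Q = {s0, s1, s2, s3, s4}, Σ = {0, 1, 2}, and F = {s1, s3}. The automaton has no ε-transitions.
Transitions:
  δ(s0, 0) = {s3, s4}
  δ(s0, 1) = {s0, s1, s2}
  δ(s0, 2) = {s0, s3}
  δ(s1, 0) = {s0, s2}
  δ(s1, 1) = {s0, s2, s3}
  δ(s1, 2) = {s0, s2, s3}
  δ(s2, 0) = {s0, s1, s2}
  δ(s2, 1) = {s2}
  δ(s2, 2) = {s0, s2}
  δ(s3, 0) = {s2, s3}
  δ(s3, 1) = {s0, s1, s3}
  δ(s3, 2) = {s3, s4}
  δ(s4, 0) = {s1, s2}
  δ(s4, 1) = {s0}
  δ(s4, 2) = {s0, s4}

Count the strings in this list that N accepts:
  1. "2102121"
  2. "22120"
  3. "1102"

3

"2102121": accepted
"22120": accepted
"1102": accepted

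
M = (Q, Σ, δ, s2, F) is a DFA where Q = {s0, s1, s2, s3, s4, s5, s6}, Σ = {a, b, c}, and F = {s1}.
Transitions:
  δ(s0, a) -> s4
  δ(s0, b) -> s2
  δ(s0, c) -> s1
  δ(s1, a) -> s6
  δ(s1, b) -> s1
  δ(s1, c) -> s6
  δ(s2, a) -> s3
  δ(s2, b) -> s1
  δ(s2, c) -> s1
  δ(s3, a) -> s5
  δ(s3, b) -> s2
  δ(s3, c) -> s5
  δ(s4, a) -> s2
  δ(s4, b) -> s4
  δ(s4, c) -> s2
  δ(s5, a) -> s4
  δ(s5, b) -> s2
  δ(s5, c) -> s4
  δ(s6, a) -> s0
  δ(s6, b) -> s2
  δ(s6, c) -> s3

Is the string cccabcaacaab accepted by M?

rejected

s2 --c--> s1
s1 --c--> s6
s6 --c--> s3
s3 --a--> s5
s5 --b--> s2
s2 --c--> s1
s1 --a--> s6
s6 --a--> s0
s0 --c--> s1
s1 --a--> s6
s6 --a--> s0
s0 --b--> s2
End in state s2, which is not an accepting state.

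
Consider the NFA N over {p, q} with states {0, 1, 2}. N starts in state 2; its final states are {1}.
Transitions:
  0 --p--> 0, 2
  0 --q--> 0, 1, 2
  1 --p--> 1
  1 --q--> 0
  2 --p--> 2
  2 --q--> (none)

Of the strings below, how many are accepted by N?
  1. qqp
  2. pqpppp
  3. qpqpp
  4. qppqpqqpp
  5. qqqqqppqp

qqp: rejected
pqpppp: rejected
qpqpp: rejected
qppqpqqpp: rejected
qqqqqppqp: rejected

0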